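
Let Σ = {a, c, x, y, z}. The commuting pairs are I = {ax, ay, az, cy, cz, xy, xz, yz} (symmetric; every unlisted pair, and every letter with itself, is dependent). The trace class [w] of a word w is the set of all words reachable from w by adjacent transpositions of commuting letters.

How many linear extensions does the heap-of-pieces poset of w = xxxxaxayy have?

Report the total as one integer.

#0=x has no predecessor
#1=x depends on [0:x]
#2=x depends on [1:x]
#3=x depends on [2:x]
#4=a has no predecessor
#5=x depends on [3:x]
#6=a depends on [4:a]
#7=y has no predecessor
#8=y depends on [7:y]
sources: [0:x, 4:a, 7:y]
N(rest) = Σ N(rest − s) over sources s of rest; N(one piece) = 1:
  size 1 → [5]=1  [6]=1  [8]=1
  size 2 → [3,5]=1  [4,6]=1  [5,6]=2  [5,8]=2  [6,8]=2  [7,8]=1
  size 3 → [2,3,5]=1  [3,5,6]=3  [3,5,8]=3  [4,5,6]=3  [4,6,8]=3  [5,6,8]=6  [5,7,8]=3  [6,7,8]=3
  size 4 → [1,2,3,5]=1  [2,3,5,6]=4  [2,3,5,8]=4  [3,4,5,6]=6  [3,5,6,8]=12  [3,5,7,8]=6  [4,5,6,8]=12  [4,6,7,8]=6  [5,6,7,8]=12
  size 5 → [0,1,2,3,5]=1  [1,2,3,5,6]=5  [1,2,3,5,8]=5  [2,3,4,5,6]=10  [2,3,5,6,8]=20  [2,3,5,7,8]=10  [3,4,5,6,8]=30  [3,5,6,7,8]=30  [4,5,6,7,8]=30
  size 6 → [0,1,2,3,5,6]=6  [0,1,2,3,5,8]=6  [1,2,3,4,5,6]=15  [1,2,3,5,6,8]=30  [1,2,3,5,7,8]=15  [2,3,4,5,6,8]=60  [2,3,5,6,7,8]=60  [3,4,5,6,7,8]=90
  size 7 → [0,1,2,3,4,5,6]=21  [0,1,2,3,5,6,8]=42  [0,1,2,3,5,7,8]=21  [1,2,3,4,5,6,8]=105  [1,2,3,5,6,7,8]=105  [2,3,4,5,6,7,8]=210
  first=0(x) contributes 420
  first=4(a) contributes 168
  first=7(y) contributes 168
|[w]| = 756

756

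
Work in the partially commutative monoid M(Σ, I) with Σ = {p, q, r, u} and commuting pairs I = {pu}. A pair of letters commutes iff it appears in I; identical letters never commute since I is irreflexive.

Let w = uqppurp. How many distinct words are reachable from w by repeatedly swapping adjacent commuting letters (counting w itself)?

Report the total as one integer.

drop 0:u onto floor
drop 1:q onto {0:u}
drop 2:p onto {1:q}
drop 3:p onto {2:p}
drop 4:u onto {1:q}
drop 5:r onto {3:p, 4:u}
drop 6:p onto {5:r}
ground layer = {0:u}
drop-orders for the pieces not yet dropped (sum over which currently-grounded one goes next):
  1 to go: {6} 1
  2 to go: {5,6} 1
  3 to go: {3,5,6} 1  {4,5,6} 1
  4 to go: {2,3,5,6} 1  {3,4,5,6} 2
  5 to go: {2,3,4,5,6} 3
  if 0:u drops first: 3 orders

3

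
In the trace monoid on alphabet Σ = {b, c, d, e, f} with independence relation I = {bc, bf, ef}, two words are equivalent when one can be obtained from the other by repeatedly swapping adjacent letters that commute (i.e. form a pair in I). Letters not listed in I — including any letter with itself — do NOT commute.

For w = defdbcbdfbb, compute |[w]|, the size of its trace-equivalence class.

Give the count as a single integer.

#0=d has no predecessor
#1=e depends on [0:d]
#2=f depends on [0:d]
#3=d depends on [1:e, 2:f]
#4=b depends on [3:d]
#5=c depends on [3:d]
#6=b depends on [4:b]
#7=d depends on [5:c, 6:b]
#8=f depends on [7:d]
#9=b depends on [7:d]
#10=b depends on [9:b]
sources: [0:d]
N(rest) = Σ N(rest − s) over sources s of rest; N(one piece) = 1:
  size 1 → [8]=1  [10]=1
  size 2 → [8,10]=2  [9,10]=1
  size 3 → [8,9,10]=3
  size 4 → [7,8,9,10]=3
  size 5 → [5,7,8,9,10]=3  [6,7,8,9,10]=3
  size 6 → [4,6,7,8,9,10]=3  [5,6,7,8,9,10]=6
  size 7 → [4,5,6,7,8,9,10]=9
  size 8 → [3,4,5,6,7,8,9,10]=9
  size 9 → [1,3,4,5,6,7,8,9,10]=9  [2,3,4,5,6,7,8,9,10]=9
  first=0(d) contributes 18

18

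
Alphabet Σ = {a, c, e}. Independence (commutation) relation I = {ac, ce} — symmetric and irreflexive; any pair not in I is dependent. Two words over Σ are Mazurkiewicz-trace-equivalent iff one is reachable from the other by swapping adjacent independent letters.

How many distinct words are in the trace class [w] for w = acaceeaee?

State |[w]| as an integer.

#0=a has no predecessor
#1=c has no predecessor
#2=a depends on [0:a]
#3=c depends on [1:c]
#4=e depends on [2:a]
#5=e depends on [4:e]
#6=a depends on [5:e]
#7=e depends on [6:a]
#8=e depends on [7:e]
sources: [0:a, 1:c]
N(rest) = Σ N(rest − s) over sources s of rest; N(one piece) = 1:
  size 1 → [3]=1  [8]=1
  size 2 → [1,3]=1  [3,8]=2  [7,8]=1
  size 3 → [1,3,8]=3  [3,7,8]=3  [6,7,8]=1
  size 4 → [1,3,7,8]=6  [3,6,7,8]=4  [5,6,7,8]=1
  size 5 → [1,3,6,7,8]=10  [3,5,6,7,8]=5  [4,5,6,7,8]=1
  size 6 → [1,3,5,6,7,8]=15  [2,4,5,6,7,8]=1  [3,4,5,6,7,8]=6
  size 7 → [0,2,4,5,6,7,8]=1  [1,3,4,5,6,7,8]=21  [2,3,4,5,6,7,8]=7
  first=0(a) contributes 28
  first=1(c) contributes 8
|[w]| = 36

36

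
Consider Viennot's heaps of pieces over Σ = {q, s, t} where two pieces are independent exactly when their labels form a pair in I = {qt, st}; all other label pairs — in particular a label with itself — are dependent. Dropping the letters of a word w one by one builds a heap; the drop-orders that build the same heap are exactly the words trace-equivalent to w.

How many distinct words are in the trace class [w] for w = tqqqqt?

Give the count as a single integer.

15

0(t) covers ∅
1(q) covers ∅
2(q) covers 1:q
3(q) covers 2:q
4(q) covers 3:q
5(t) covers 0:t
floor of heap: 0:t, 1:q
completions by unplaced set U, small U first (add the entries for U minus each lowest piece of U):
  |U|=1: {4}:1  {5}:1
  |U|=2: {0,5}:1  {3,4}:1  {4,5}:2
  |U|=3: {0,4,5}:3  {2,3,4}:1  {3,4,5}:3
  |U|=4: {0,3,4,5}:6  {1,2,3,4}:1  {2,3,4,5}:4
  start at 0(t): 5
  start at 1(q): 10
sum over floor = 15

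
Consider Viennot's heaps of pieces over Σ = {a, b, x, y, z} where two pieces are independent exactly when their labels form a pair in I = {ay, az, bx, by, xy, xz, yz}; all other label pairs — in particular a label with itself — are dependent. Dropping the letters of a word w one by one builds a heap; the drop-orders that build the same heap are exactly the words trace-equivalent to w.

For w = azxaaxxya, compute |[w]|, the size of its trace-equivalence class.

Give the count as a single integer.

72

piece 0:a — minimal
piece 1:z — minimal
piece 2:x rests on {0:a}
piece 3:a rests on {2:x}
piece 4:a rests on {3:a}
piece 5:x rests on {4:a}
piece 6:x rests on {5:x}
piece 7:y — minimal
piece 8:a rests on {6:x}
minimal pieces: {0:a, 1:z, 7:y}
ways to finish when only these pieces remain (= sum over removing one remaining piece with nothing left below it):
  1 left: {1}→1  {7}→1  {8}→1
  2 left: {1,7}→2  {1,8}→2  {6,8}→1  {7,8}→2
  3 left: {1,6,8}→3  {1,7,8}→6  {5,6,8}→1  {6,7,8}→3
  4 left: {1,5,6,8}→4  {1,6,7,8}→12  {4,5,6,8}→1  {5,6,7,8}→4
  5 left: {1,4,5,6,8}→5  {1,5,6,7,8}→20  {3,4,5,6,8}→1  {4,5,6,7,8}→5
  6 left: {1,3,4,5,6,8}→6  {1,4,5,6,7,8}→30  {2,3,4,5,6,8}→1  {3,4,5,6,7,8}→6
  7 left: {0,2,3,4,5,6,8}→1  {1,2,3,4,5,6,8}→7  {1,3,4,5,6,7,8}→42  {2,3,4,5,6,7,8}→7
  placing 0:a first → 56 extensions
  placing 1:z first → 8 extensions
  placing 7:y first → 8 extensions
total linear extensions = 72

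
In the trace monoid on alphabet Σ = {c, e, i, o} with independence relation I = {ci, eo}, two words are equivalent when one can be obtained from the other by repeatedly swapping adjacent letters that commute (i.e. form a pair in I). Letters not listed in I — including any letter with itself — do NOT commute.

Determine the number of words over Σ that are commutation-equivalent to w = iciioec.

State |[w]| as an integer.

8

piece 0:i — minimal
piece 1:c — minimal
piece 2:i rests on {0:i}
piece 3:i rests on {2:i}
piece 4:o rests on {1:c, 3:i}
piece 5:e rests on {1:c, 3:i}
piece 6:c rests on {4:o, 5:e}
minimal pieces: {0:i, 1:c}
ways to finish when only these pieces remain (= sum over removing one remaining piece with nothing left below it):
  1 left: {6}→1
  2 left: {4,6}→1  {5,6}→1
  3 left: {4,5,6}→2
  4 left: {1,4,5,6}→2  {3,4,5,6}→2
  5 left: {1,3,4,5,6}→4  {2,3,4,5,6}→2
  placing 0:i first → 6 extensions
  placing 1:c first → 2 extensions
total linear extensions = 8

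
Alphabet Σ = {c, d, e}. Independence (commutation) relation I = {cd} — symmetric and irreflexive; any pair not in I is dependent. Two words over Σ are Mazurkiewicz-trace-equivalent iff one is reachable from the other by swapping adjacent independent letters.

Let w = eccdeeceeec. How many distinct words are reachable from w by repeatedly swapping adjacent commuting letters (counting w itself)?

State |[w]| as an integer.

3

drop 0:e onto floor
drop 1:c onto {0:e}
drop 2:c onto {1:c}
drop 3:d onto {0:e}
drop 4:e onto {2:c, 3:d}
drop 5:e onto {4:e}
drop 6:c onto {5:e}
drop 7:e onto {6:c}
drop 8:e onto {7:e}
drop 9:e onto {8:e}
drop 10:c onto {9:e}
ground layer = {0:e}
drop-orders for the pieces not yet dropped (sum over which currently-grounded one goes next):
  1 to go: {10} 1
  2 to go: {9,10} 1
  3 to go: {8,9,10} 1
  4 to go: {7,8,9,10} 1
  5 to go: {6,7,8,9,10} 1
  6 to go: {5,6,7,8,9,10} 1
  7 to go: {4,5,6,7,8,9,10} 1
  8 to go: {2,4,5,6,7,8,9,10} 1  {3,4,5,6,7,8,9,10} 1
  9 to go: {1,2,4,5,6,7,8,9,10} 1  {2,3,4,5,6,7,8,9,10} 2
  if 0:e drops first: 3 orders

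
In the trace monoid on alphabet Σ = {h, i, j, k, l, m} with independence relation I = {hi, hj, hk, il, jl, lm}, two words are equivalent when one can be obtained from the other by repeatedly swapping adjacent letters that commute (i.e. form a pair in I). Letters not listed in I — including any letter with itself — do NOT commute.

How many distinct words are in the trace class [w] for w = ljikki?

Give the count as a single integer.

piece 0:l — minimal
piece 1:j — minimal
piece 2:i rests on {1:j}
piece 3:k rests on {0:l, 2:i}
piece 4:k rests on {3:k}
piece 5:i rests on {4:k}
minimal pieces: {0:l, 1:j}
ways to finish when only these pieces remain (= sum over removing one remaining piece with nothing left below it):
  1 left: {5}→1
  2 left: {4,5}→1
  3 left: {3,4,5}→1
  4 left: {0,3,4,5}→1  {2,3,4,5}→1
  placing 0:l first → 1 extensions
  placing 1:j first → 2 extensions
total linear extensions = 3

3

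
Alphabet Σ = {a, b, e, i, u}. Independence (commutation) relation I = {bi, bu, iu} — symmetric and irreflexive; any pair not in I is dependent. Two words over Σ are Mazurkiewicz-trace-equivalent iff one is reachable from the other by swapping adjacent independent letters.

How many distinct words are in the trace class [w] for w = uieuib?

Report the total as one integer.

12

piece 0:u — minimal
piece 1:i — minimal
piece 2:e rests on {0:u, 1:i}
piece 3:u rests on {2:e}
piece 4:i rests on {2:e}
piece 5:b rests on {2:e}
minimal pieces: {0:u, 1:i}
ways to finish when only these pieces remain (= sum over removing one remaining piece with nothing left below it):
  1 left: {3}→1  {4}→1  {5}→1
  2 left: {3,4}→2  {3,5}→2  {4,5}→2
  3 left: {3,4,5}→6
  4 left: {2,3,4,5}→6
  placing 0:u first → 6 extensions
  placing 1:i first → 6 extensions
total linear extensions = 12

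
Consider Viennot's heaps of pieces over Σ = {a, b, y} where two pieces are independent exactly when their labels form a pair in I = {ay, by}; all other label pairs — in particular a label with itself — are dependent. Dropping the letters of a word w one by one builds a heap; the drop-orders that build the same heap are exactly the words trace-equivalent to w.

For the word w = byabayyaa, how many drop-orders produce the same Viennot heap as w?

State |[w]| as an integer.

84

#0=b has no predecessor
#1=y has no predecessor
#2=a depends on [0:b]
#3=b depends on [2:a]
#4=a depends on [3:b]
#5=y depends on [1:y]
#6=y depends on [5:y]
#7=a depends on [4:a]
#8=a depends on [7:a]
sources: [0:b, 1:y]
N(rest) = Σ N(rest − s) over sources s of rest; N(one piece) = 1:
  size 1 → [6]=1  [8]=1
  size 2 → [5,6]=1  [6,8]=2  [7,8]=1
  size 3 → [1,5,6]=1  [4,7,8]=1  [5,6,8]=3  [6,7,8]=3
  size 4 → [1,5,6,8]=4  [3,4,7,8]=1  [4,6,7,8]=4  [5,6,7,8]=6
  size 5 → [1,5,6,7,8]=10  [2,3,4,7,8]=1  [3,4,6,7,8]=5  [4,5,6,7,8]=10
  size 6 → [0,2,3,4,7,8]=1  [1,4,5,6,7,8]=20  [2,3,4,6,7,8]=6  [3,4,5,6,7,8]=15
  size 7 → [0,2,3,4,6,7,8]=7  [1,3,4,5,6,7,8]=35  [2,3,4,5,6,7,8]=21
  first=0(b) contributes 56
  first=1(y) contributes 28
|[w]| = 84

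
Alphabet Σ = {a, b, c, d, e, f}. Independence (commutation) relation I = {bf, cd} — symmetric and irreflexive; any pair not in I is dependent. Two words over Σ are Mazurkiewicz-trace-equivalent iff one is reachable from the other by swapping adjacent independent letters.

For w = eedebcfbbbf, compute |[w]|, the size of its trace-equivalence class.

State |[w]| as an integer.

#0=e has no predecessor
#1=e depends on [0:e]
#2=d depends on [1:e]
#3=e depends on [2:d]
#4=b depends on [3:e]
#5=c depends on [4:b]
#6=f depends on [5:c]
#7=b depends on [5:c]
#8=b depends on [7:b]
#9=b depends on [8:b]
#10=f depends on [6:f]
sources: [0:e]
N(rest) = Σ N(rest − s) over sources s of rest; N(one piece) = 1:
  size 1 → [9]=1  [10]=1
  size 2 → [6,10]=1  [8,9]=1  [9,10]=2
  size 3 → [6,9,10]=3  [7,8,9]=1  [8,9,10]=3
  size 4 → [6,8,9,10]=6  [7,8,9,10]=4
  size 5 → [6,7,8,9,10]=10
  size 6 → [5,6,7,8,9,10]=10
  size 7 → [4,5,6,7,8,9,10]=10
  size 8 → [3,4,5,6,7,8,9,10]=10
  size 9 → [2,3,4,5,6,7,8,9,10]=10
  first=0(e) contributes 10

10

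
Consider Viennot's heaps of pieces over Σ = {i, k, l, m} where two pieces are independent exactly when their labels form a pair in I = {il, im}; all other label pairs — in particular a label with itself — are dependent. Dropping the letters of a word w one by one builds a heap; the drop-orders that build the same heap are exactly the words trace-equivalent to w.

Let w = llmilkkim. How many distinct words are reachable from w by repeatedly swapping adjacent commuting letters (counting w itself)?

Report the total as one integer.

10

drop 0:l onto floor
drop 1:l onto {0:l}
drop 2:m onto {1:l}
drop 3:i onto floor
drop 4:l onto {2:m}
drop 5:k onto {3:i, 4:l}
drop 6:k onto {5:k}
drop 7:i onto {6:k}
drop 8:m onto {6:k}
ground layer = {0:l, 3:i}
drop-orders for the pieces not yet dropped (sum over which currently-grounded one goes next):
  1 to go: {7} 1  {8} 1
  2 to go: {7,8} 2
  3 to go: {6,7,8} 2
  4 to go: {5,6,7,8} 2
  5 to go: {3,5,6,7,8} 2  {4,5,6,7,8} 2
  6 to go: {2,4,5,6,7,8} 2  {3,4,5,6,7,8} 4
  7 to go: {1,2,4,5,6,7,8} 2  {2,3,4,5,6,7,8} 6
  if 0:l drops first: 8 orders
  if 3:i drops first: 2 orders
heap linearizations: 10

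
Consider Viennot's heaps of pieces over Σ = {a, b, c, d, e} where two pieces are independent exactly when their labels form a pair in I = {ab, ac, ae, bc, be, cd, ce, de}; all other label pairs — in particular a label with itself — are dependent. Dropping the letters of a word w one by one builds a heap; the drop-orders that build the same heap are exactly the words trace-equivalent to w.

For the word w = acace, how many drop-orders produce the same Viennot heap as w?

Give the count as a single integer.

30

piece 0:a — minimal
piece 1:c — minimal
piece 2:a rests on {0:a}
piece 3:c rests on {1:c}
piece 4:e — minimal
minimal pieces: {0:a, 1:c, 4:e}
ways to finish when only these pieces remain (= sum over removing one remaining piece with nothing left below it):
  1 left: {2}→1  {3}→1  {4}→1
  2 left: {0,2}→1  {1,3}→1  {2,3}→2  {2,4}→2  {3,4}→2
  3 left: {0,2,3}→3  {0,2,4}→3  {1,2,3}→3  {1,3,4}→3  {2,3,4}→6
  placing 0:a first → 12 extensions
  placing 1:c first → 12 extensions
  placing 4:e first → 6 extensions
total linear extensions = 30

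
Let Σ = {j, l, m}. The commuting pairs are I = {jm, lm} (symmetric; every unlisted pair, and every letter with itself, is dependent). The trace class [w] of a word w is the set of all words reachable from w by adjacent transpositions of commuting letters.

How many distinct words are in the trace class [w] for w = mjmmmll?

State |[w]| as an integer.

35

0(m) covers ∅
1(j) covers ∅
2(m) covers 0:m
3(m) covers 2:m
4(m) covers 3:m
5(l) covers 1:j
6(l) covers 5:l
floor of heap: 0:m, 1:j
completions by unplaced set U, small U first (add the entries for U minus each lowest piece of U):
  |U|=1: {4}:1  {6}:1
  |U|=2: {3,4}:1  {4,6}:2  {5,6}:1
  |U|=3: {1,5,6}:1  {2,3,4}:1  {3,4,6}:3  {4,5,6}:3
  |U|=4: {0,2,3,4}:1  {1,4,5,6}:4  {2,3,4,6}:4  {3,4,5,6}:6
  |U|=5: {0,2,3,4,6}:5  {1,3,4,5,6}:10  {2,3,4,5,6}:10
  start at 0(m): 20
  start at 1(j): 15
sum over floor = 35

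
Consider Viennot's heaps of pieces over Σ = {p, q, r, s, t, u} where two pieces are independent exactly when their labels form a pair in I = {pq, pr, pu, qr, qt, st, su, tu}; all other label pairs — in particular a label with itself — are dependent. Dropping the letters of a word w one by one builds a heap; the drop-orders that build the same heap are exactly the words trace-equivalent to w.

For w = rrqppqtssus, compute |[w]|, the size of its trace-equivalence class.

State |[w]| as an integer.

2088

drop 0:r onto floor
drop 1:r onto {0:r}
drop 2:q onto floor
drop 3:p onto floor
drop 4:p onto {3:p}
drop 5:q onto {2:q}
drop 6:t onto {1:r, 4:p}
drop 7:s onto {1:r, 4:p, 5:q}
drop 8:s onto {7:s}
drop 9:u onto {1:r, 5:q}
drop 10:s onto {8:s}
ground layer = {0:r, 2:q, 3:p}
drop-orders for the pieces not yet dropped (sum over which currently-grounded one goes next):
  1 to go: {6} 1  {9} 1  {10} 1
  2 to go: {6,9} 2  {6,10} 2  {8,10} 1  {9,10} 2
  3 to go: {6,8,10} 3  {6,9,10} 6  {7,8,10} 1  {8,9,10} 3
  4 to go: {6,7,8,10} 4  {6,8,9,10} 12  {7,8,9,10} 4
  5 to go: {4,6,7,8,10} 4  {5,7,8,9,10} 4  {6,7,8,9,10} 20
  6 to go: {1,6,7,8,9,10} 20  {2,5,7,8,9,10} 4  {3,4,6,7,8,10} 4  {4,6,7,8,9,10} 24  {5,6,7,8,9,10} 24
  7 to go: {0,1,6,7,8,9,10} 20  {1,4,6,7,8,9,10} 44  {1,5,6,7,8,9,10} 44  {2,5,6,7,8,9,10} 28  {3,4,6,7,8,9,10} 28  {4,5,6,7,8,9,10} 48
  8 to go: {0,1,4,6,7,8,9,10} 64  {0,1,5,6,7,8,9,10} 64  {1,2,5,6,7,8,9,10} 72  {1,3,4,6,7,8,9,10} 72  {1,4,5,6,7,8,9,10} 136  {2,4,5,6,7,8,9,10} 76  {3,4,5,6,7,8,9,10} 76
  9 to go: {0,1,2,5,6,7,8,9,10} 136  {0,1,3,4,6,7,8,9,10} 136  {0,1,4,5,6,7,8,9,10} 264  {1,2,4,5,6,7,8,9,10} 284  {1,3,4,5,6,7,8,9,10} 284  {2,3,4,5,6,7,8,9,10} 152
  if 0:r drops first: 720 orders
  if 2:q drops first: 684 orders
  if 3:p drops first: 684 orders
heap linearizations: 2088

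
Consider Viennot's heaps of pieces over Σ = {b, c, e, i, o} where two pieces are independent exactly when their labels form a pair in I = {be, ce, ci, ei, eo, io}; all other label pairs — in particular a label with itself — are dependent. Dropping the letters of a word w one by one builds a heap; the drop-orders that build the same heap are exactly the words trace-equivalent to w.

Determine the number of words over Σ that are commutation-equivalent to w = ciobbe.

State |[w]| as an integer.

18

drop 0:c onto floor
drop 1:i onto floor
drop 2:o onto {0:c}
drop 3:b onto {1:i, 2:o}
drop 4:b onto {3:b}
drop 5:e onto floor
ground layer = {0:c, 1:i, 5:e}
drop-orders for the pieces not yet dropped (sum over which currently-grounded one goes next):
  1 to go: {4} 1  {5} 1
  2 to go: {3,4} 1  {4,5} 2
  3 to go: {1,3,4} 1  {2,3,4} 1  {3,4,5} 3
  4 to go: {0,2,3,4} 1  {1,2,3,4} 2  {1,3,4,5} 4  {2,3,4,5} 4
  if 0:c drops first: 10 orders
  if 1:i drops first: 5 orders
  if 5:e drops first: 3 orders
heap linearizations: 18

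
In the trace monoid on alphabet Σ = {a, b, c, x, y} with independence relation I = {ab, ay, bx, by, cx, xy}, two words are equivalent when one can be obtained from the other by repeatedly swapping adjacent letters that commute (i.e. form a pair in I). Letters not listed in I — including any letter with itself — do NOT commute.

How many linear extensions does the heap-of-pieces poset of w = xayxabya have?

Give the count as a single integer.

piece 0:x — minimal
piece 1:a rests on {0:x}
piece 2:y — minimal
piece 3:x rests on {1:a}
piece 4:a rests on {3:x}
piece 5:b — minimal
piece 6:y rests on {2:y}
piece 7:a rests on {4:a}
minimal pieces: {0:x, 2:y, 5:b}
ways to finish when only these pieces remain (= sum over removing one remaining piece with nothing left below it):
  1 left: {5}→1  {6}→1  {7}→1
  2 left: {2,6}→1  {4,7}→1  {5,6}→2  {5,7}→2  {6,7}→2
  3 left: {2,5,6}→3  {2,6,7}→3  {3,4,7}→1  {4,5,7}→3  {4,6,7}→3  {5,6,7}→6
  4 left: {1,3,4,7}→1  {2,4,6,7}→6  {2,5,6,7}→12  {3,4,5,7}→4  {3,4,6,7}→4  {4,5,6,7}→12
  5 left: {0,1,3,4,7}→1  {1,3,4,5,7}→5  {1,3,4,6,7}→5  {2,3,4,6,7}→10  {2,4,5,6,7}→30  {3,4,5,6,7}→20
  6 left: {0,1,3,4,5,7}→6  {0,1,3,4,6,7}→6  {1,2,3,4,6,7}→15  {1,3,4,5,6,7}→30  {2,3,4,5,6,7}→60
  placing 0:x first → 105 extensions
  placing 2:y first → 42 extensions
  placing 5:b first → 21 extensions
total linear extensions = 168

168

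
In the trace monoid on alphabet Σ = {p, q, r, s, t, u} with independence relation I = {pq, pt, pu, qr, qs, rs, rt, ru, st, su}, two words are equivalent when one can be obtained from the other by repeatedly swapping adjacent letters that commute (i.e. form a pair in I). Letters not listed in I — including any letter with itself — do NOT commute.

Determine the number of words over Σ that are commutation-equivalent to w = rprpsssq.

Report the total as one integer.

8

piece 0:r — minimal
piece 1:p rests on {0:r}
piece 2:r rests on {1:p}
piece 3:p rests on {2:r}
piece 4:s rests on {3:p}
piece 5:s rests on {4:s}
piece 6:s rests on {5:s}
piece 7:q — minimal
minimal pieces: {0:r, 7:q}
ways to finish when only these pieces remain (= sum over removing one remaining piece with nothing left below it):
  1 left: {6}→1  {7}→1
  2 left: {5,6}→1  {6,7}→2
  3 left: {4,5,6}→1  {5,6,7}→3
  4 left: {3,4,5,6}→1  {4,5,6,7}→4
  5 left: {2,3,4,5,6}→1  {3,4,5,6,7}→5
  6 left: {1,2,3,4,5,6}→1  {2,3,4,5,6,7}→6
  placing 0:r first → 7 extensions
  placing 7:q first → 1 extensions
total linear extensions = 8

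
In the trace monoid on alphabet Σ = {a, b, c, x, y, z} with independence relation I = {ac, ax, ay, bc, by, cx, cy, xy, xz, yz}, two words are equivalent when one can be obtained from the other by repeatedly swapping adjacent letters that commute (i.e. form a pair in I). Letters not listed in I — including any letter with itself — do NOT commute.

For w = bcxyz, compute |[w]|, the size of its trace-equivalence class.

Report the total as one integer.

25

#0=b has no predecessor
#1=c has no predecessor
#2=x depends on [0:b]
#3=y has no predecessor
#4=z depends on [0:b, 1:c]
sources: [0:b, 1:c, 3:y]
N(rest) = Σ N(rest − s) over sources s of rest; N(one piece) = 1:
  size 1 → [2]=1  [3]=1  [4]=1
  size 2 → [1,4]=1  [2,3]=2  [2,4]=2  [3,4]=2
  size 3 → [0,2,4]=2  [1,2,4]=3  [1,3,4]=3  [2,3,4]=6
  first=0(b) contributes 12
  first=1(c) contributes 8
  first=3(y) contributes 5
|[w]| = 25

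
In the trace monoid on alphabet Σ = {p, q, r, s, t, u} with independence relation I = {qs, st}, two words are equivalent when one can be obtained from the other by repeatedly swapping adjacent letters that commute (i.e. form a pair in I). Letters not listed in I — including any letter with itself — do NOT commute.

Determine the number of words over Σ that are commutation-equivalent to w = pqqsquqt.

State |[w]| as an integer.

drop 0:p onto floor
drop 1:q onto {0:p}
drop 2:q onto {1:q}
drop 3:s onto {0:p}
drop 4:q onto {2:q}
drop 5:u onto {3:s, 4:q}
drop 6:q onto {5:u}
drop 7:t onto {6:q}
ground layer = {0:p}
drop-orders for the pieces not yet dropped (sum over which currently-grounded one goes next):
  1 to go: {7} 1
  2 to go: {6,7} 1
  3 to go: {5,6,7} 1
  4 to go: {3,5,6,7} 1  {4,5,6,7} 1
  5 to go: {2,4,5,6,7} 1  {3,4,5,6,7} 2
  6 to go: {1,2,4,5,6,7} 1  {2,3,4,5,6,7} 3
  if 0:p drops first: 4 orders

4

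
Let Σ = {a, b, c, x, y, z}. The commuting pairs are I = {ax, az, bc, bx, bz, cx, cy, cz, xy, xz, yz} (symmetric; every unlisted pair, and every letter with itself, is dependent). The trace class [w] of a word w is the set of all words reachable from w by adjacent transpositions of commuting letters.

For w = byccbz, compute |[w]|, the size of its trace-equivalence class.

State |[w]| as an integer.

60

piece 0:b — minimal
piece 1:y rests on {0:b}
piece 2:c — minimal
piece 3:c rests on {2:c}
piece 4:b rests on {1:y}
piece 5:z — minimal
minimal pieces: {0:b, 2:c, 5:z}
ways to finish when only these pieces remain (= sum over removing one remaining piece with nothing left below it):
  1 left: {3}→1  {4}→1  {5}→1
  2 left: {1,4}→1  {2,3}→1  {3,4}→2  {3,5}→2  {4,5}→2
  3 left: {0,1,4}→1  {1,3,4}→3  {1,4,5}→3  {2,3,4}→3  {2,3,5}→3  {3,4,5}→6
  4 left: {0,1,3,4}→4  {0,1,4,5}→4  {1,2,3,4}→6  {1,3,4,5}→12  {2,3,4,5}→12
  placing 0:b first → 30 extensions
  placing 2:c first → 20 extensions
  placing 5:z first → 10 extensions
total linear extensions = 60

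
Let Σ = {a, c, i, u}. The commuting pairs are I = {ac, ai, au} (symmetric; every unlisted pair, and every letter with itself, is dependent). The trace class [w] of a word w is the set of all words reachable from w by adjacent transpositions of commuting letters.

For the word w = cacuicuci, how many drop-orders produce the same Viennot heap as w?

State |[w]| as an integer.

0(c) covers ∅
1(a) covers ∅
2(c) covers 0:c
3(u) covers 2:c
4(i) covers 3:u
5(c) covers 4:i
6(u) covers 5:c
7(c) covers 6:u
8(i) covers 7:c
floor of heap: 0:c, 1:a
completions by unplaced set U, small U first (add the entries for U minus each lowest piece of U):
  |U|=1: {1}:1  {8}:1
  |U|=2: {1,8}:2  {7,8}:1
  |U|=3: {1,7,8}:3  {6,7,8}:1
  |U|=4: {1,6,7,8}:4  {5,6,7,8}:1
  |U|=5: {1,5,6,7,8}:5  {4,5,6,7,8}:1
  |U|=6: {1,4,5,6,7,8}:6  {3,4,5,6,7,8}:1
  |U|=7: {1,3,4,5,6,7,8}:7  {2,3,4,5,6,7,8}:1
  start at 0(c): 8
  start at 1(a): 1
sum over floor = 9

9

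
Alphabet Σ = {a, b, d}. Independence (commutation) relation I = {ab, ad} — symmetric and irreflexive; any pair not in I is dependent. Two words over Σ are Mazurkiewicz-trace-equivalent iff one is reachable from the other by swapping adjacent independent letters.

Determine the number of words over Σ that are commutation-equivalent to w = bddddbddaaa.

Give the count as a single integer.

165

0(b) covers ∅
1(d) covers 0:b
2(d) covers 1:d
3(d) covers 2:d
4(d) covers 3:d
5(b) covers 4:d
6(d) covers 5:b
7(d) covers 6:d
8(a) covers ∅
9(a) covers 8:a
10(a) covers 9:a
floor of heap: 0:b, 8:a
completions by unplaced set U, small U first (add the entries for U minus each lowest piece of U):
  |U|=1: {7}:1  {10}:1
  |U|=2: {6,7}:1  {7,10}:2  {9,10}:1
  |U|=3: {5,6,7}:1  {6,7,10}:3  {7,9,10}:3  {8,9,10}:1
  |U|=4: {4,5,6,7}:1  {5,6,7,10}:4  {6,7,9,10}:6  {7,8,9,10}:4
  |U|=5: {3,4,5,6,7}:1  {4,5,6,7,10}:5  {5,6,7,9,10}:10  {6,7,8,9,10}:10
  |U|=6: {2,3,4,5,6,7}:1  {3,4,5,6,7,10}:6  {4,5,6,7,9,10}:15  {5,6,7,8,9,10}:20
  |U|=7: {1,2,3,4,5,6,7}:1  {2,3,4,5,6,7,10}:7  {3,4,5,6,7,9,10}:21  {4,5,6,7,8,9,10}:35
  |U|=8: {0,1,2,3,4,5,6,7}:1  {1,2,3,4,5,6,7,10}:8  {2,3,4,5,6,7,9,10}:28  {3,4,5,6,7,8,9,10}:56
  |U|=9: {0,1,2,3,4,5,6,7,10}:9  {1,2,3,4,5,6,7,9,10}:36  {2,3,4,5,6,7,8,9,10}:84
  start at 0(b): 120
  start at 8(a): 45
sum over floor = 165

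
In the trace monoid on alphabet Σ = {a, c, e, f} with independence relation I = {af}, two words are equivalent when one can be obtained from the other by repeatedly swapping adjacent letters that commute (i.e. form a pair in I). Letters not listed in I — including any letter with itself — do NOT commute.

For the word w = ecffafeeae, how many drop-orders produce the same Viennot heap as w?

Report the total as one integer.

4

piece 0:e — minimal
piece 1:c rests on {0:e}
piece 2:f rests on {1:c}
piece 3:f rests on {2:f}
piece 4:a rests on {1:c}
piece 5:f rests on {3:f}
piece 6:e rests on {4:a, 5:f}
piece 7:e rests on {6:e}
piece 8:a rests on {7:e}
piece 9:e rests on {8:a}
minimal pieces: {0:e}
ways to finish when only these pieces remain (= sum over removing one remaining piece with nothing left below it):
  1 left: {9}→1
  2 left: {8,9}→1
  3 left: {7,8,9}→1
  4 left: {6,7,8,9}→1
  5 left: {4,6,7,8,9}→1  {5,6,7,8,9}→1
  6 left: {3,5,6,7,8,9}→1  {4,5,6,7,8,9}→2
  7 left: {2,3,5,6,7,8,9}→1  {3,4,5,6,7,8,9}→3
  8 left: {2,3,4,5,6,7,8,9}→4
  placing 0:e first → 4 extensions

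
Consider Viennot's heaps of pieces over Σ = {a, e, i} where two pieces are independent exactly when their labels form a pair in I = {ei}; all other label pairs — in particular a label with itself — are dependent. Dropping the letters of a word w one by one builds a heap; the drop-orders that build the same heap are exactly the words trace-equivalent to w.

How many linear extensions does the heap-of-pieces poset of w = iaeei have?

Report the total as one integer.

0(i) covers ∅
1(a) covers 0:i
2(e) covers 1:a
3(e) covers 2:e
4(i) covers 1:a
floor of heap: 0:i
completions by unplaced set U, small U first (add the entries for U minus each lowest piece of U):
  |U|=1: {3}:1  {4}:1
  |U|=2: {2,3}:1  {3,4}:2
  |U|=3: {2,3,4}:3
  start at 0(i): 3

3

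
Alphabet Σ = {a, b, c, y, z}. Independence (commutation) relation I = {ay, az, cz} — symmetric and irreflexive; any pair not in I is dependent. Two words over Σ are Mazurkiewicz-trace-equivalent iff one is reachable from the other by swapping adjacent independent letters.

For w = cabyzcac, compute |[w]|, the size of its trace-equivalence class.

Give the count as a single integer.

4

drop 0:c onto floor
drop 1:a onto {0:c}
drop 2:b onto {1:a}
drop 3:y onto {2:b}
drop 4:z onto {3:y}
drop 5:c onto {3:y}
drop 6:a onto {5:c}
drop 7:c onto {6:a}
ground layer = {0:c}
drop-orders for the pieces not yet dropped (sum over which currently-grounded one goes next):
  1 to go: {4} 1  {7} 1
  2 to go: {4,7} 2  {6,7} 1
  3 to go: {4,6,7} 3  {5,6,7} 1
  4 to go: {4,5,6,7} 4
  5 to go: {3,4,5,6,7} 4
  6 to go: {2,3,4,5,6,7} 4
  if 0:c drops first: 4 orders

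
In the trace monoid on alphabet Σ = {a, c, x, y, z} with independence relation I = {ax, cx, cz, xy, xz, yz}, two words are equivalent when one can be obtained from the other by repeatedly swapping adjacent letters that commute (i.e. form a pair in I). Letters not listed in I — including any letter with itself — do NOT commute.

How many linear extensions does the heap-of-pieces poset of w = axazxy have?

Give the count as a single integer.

30

#0=a has no predecessor
#1=x has no predecessor
#2=a depends on [0:a]
#3=z depends on [2:a]
#4=x depends on [1:x]
#5=y depends on [2:a]
sources: [0:a, 1:x]
N(rest) = Σ N(rest − s) over sources s of rest; N(one piece) = 1:
  size 1 → [3]=1  [4]=1  [5]=1
  size 2 → [1,4]=1  [3,4]=2  [3,5]=2  [4,5]=2
  size 3 → [1,3,4]=3  [1,4,5]=3  [2,3,5]=2  [3,4,5]=6
  size 4 → [0,2,3,5]=2  [1,3,4,5]=12  [2,3,4,5]=8
  first=0(a) contributes 20
  first=1(x) contributes 10
|[w]| = 30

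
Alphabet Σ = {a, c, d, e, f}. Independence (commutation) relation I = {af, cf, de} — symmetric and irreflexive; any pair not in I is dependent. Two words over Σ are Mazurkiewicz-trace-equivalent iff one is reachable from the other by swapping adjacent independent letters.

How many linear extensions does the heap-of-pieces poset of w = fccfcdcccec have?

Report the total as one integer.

10

#0=f has no predecessor
#1=c has no predecessor
#2=c depends on [1:c]
#3=f depends on [0:f]
#4=c depends on [2:c]
#5=d depends on [3:f, 4:c]
#6=c depends on [5:d]
#7=c depends on [6:c]
#8=c depends on [7:c]
#9=e depends on [8:c]
#10=c depends on [9:e]
sources: [0:f, 1:c]
N(rest) = Σ N(rest − s) over sources s of rest; N(one piece) = 1:
  size 1 → [10]=1
  size 2 → [9,10]=1
  size 3 → [8,9,10]=1
  size 4 → [7,8,9,10]=1
  size 5 → [6,7,8,9,10]=1
  size 6 → [5,6,7,8,9,10]=1
  size 7 → [3,5,6,7,8,9,10]=1  [4,5,6,7,8,9,10]=1
  size 8 → [0,3,5,6,7,8,9,10]=1  [2,4,5,6,7,8,9,10]=1  [3,4,5,6,7,8,9,10]=2
  size 9 → [0,3,4,5,6,7,8,9,10]=3  [1,2,4,5,6,7,8,9,10]=1  [2,3,4,5,6,7,8,9,10]=3
  first=0(f) contributes 4
  first=1(c) contributes 6
|[w]| = 10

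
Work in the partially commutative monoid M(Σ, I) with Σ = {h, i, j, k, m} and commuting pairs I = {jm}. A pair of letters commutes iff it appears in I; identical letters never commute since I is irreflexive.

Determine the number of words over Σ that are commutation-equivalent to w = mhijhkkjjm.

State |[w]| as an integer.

3

0(m) covers ∅
1(h) covers 0:m
2(i) covers 1:h
3(j) covers 2:i
4(h) covers 3:j
5(k) covers 4:h
6(k) covers 5:k
7(j) covers 6:k
8(j) covers 7:j
9(m) covers 6:k
floor of heap: 0:m
completions by unplaced set U, small U first (add the entries for U minus each lowest piece of U):
  |U|=1: {8}:1  {9}:1
  |U|=2: {7,8}:1  {8,9}:2
  |U|=3: {7,8,9}:3
  |U|=4: {6,7,8,9}:3
  |U|=5: {5,6,7,8,9}:3
  |U|=6: {4,5,6,7,8,9}:3
  |U|=7: {3,4,5,6,7,8,9}:3
  |U|=8: {2,3,4,5,6,7,8,9}:3
  start at 0(m): 3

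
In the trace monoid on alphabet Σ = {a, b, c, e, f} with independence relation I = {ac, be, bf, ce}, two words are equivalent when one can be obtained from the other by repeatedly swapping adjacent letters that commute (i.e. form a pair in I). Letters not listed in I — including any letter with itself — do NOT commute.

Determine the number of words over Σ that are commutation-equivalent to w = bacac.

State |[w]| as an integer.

0(b) covers ∅
1(a) covers 0:b
2(c) covers 0:b
3(a) covers 1:a
4(c) covers 2:c
floor of heap: 0:b
completions by unplaced set U, small U first (add the entries for U minus each lowest piece of U):
  |U|=1: {3}:1  {4}:1
  |U|=2: {1,3}:1  {2,4}:1  {3,4}:2
  |U|=3: {1,3,4}:3  {2,3,4}:3
  start at 0(b): 6

6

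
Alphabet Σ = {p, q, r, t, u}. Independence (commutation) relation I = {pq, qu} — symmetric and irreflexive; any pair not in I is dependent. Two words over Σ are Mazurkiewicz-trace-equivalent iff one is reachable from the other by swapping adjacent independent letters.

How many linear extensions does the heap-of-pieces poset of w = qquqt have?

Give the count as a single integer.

4

#0=q has no predecessor
#1=q depends on [0:q]
#2=u has no predecessor
#3=q depends on [1:q]
#4=t depends on [2:u, 3:q]
sources: [0:q, 2:u]
N(rest) = Σ N(rest − s) over sources s of rest; N(one piece) = 1:
  size 1 → [4]=1
  size 2 → [2,4]=1  [3,4]=1
  size 3 → [1,3,4]=1  [2,3,4]=2
  first=0(q) contributes 3
  first=2(u) contributes 1
|[w]| = 4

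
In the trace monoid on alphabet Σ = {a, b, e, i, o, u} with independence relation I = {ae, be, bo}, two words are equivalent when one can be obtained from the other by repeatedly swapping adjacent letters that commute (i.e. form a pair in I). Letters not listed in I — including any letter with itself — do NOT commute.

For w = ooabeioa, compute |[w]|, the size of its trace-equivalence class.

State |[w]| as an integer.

drop 0:o onto floor
drop 1:o onto {0:o}
drop 2:a onto {1:o}
drop 3:b onto {2:a}
drop 4:e onto {1:o}
drop 5:i onto {3:b, 4:e}
drop 6:o onto {5:i}
drop 7:a onto {6:o}
ground layer = {0:o}
drop-orders for the pieces not yet dropped (sum over which currently-grounded one goes next):
  1 to go: {7} 1
  2 to go: {6,7} 1
  3 to go: {5,6,7} 1
  4 to go: {3,5,6,7} 1  {4,5,6,7} 1
  5 to go: {2,3,5,6,7} 1  {3,4,5,6,7} 2
  6 to go: {2,3,4,5,6,7} 3
  if 0:o drops first: 3 orders

3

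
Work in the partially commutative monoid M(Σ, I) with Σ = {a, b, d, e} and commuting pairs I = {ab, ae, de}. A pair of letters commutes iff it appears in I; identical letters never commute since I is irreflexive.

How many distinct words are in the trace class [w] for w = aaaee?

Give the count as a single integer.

10

#0=a has no predecessor
#1=a depends on [0:a]
#2=a depends on [1:a]
#3=e has no predecessor
#4=e depends on [3:e]
sources: [0:a, 3:e]
N(rest) = Σ N(rest − s) over sources s of rest; N(one piece) = 1:
  size 1 → [2]=1  [4]=1
  size 2 → [1,2]=1  [2,4]=2  [3,4]=1
  size 3 → [0,1,2]=1  [1,2,4]=3  [2,3,4]=3
  first=0(a) contributes 6
  first=3(e) contributes 4
|[w]| = 10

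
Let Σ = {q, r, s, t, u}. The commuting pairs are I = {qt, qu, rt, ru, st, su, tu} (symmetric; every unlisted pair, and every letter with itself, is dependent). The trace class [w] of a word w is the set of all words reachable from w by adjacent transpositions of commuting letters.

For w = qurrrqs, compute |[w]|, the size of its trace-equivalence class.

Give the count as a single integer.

#0=q has no predecessor
#1=u has no predecessor
#2=r depends on [0:q]
#3=r depends on [2:r]
#4=r depends on [3:r]
#5=q depends on [4:r]
#6=s depends on [5:q]
sources: [0:q, 1:u]
N(rest) = Σ N(rest − s) over sources s of rest; N(one piece) = 1:
  size 1 → [1]=1  [6]=1
  size 2 → [1,6]=2  [5,6]=1
  size 3 → [1,5,6]=3  [4,5,6]=1
  size 4 → [1,4,5,6]=4  [3,4,5,6]=1
  size 5 → [1,3,4,5,6]=5  [2,3,4,5,6]=1
  first=0(q) contributes 6
  first=1(u) contributes 1
|[w]| = 7

7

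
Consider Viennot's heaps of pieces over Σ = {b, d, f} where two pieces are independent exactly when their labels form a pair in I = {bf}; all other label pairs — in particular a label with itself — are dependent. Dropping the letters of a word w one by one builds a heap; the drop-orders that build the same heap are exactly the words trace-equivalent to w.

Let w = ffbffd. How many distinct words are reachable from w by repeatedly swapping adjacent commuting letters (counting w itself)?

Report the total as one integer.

5

piece 0:f — minimal
piece 1:f rests on {0:f}
piece 2:b — minimal
piece 3:f rests on {1:f}
piece 4:f rests on {3:f}
piece 5:d rests on {2:b, 4:f}
minimal pieces: {0:f, 2:b}
ways to finish when only these pieces remain (= sum over removing one remaining piece with nothing left below it):
  1 left: {5}→1
  2 left: {2,5}→1  {4,5}→1
  3 left: {2,4,5}→2  {3,4,5}→1
  4 left: {1,3,4,5}→1  {2,3,4,5}→3
  placing 0:f first → 4 extensions
  placing 2:b first → 1 extensions
total linear extensions = 5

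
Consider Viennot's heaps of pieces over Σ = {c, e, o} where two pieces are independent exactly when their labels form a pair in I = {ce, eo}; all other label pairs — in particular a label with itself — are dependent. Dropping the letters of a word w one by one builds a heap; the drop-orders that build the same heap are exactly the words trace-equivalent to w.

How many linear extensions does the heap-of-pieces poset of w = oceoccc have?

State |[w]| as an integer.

7

drop 0:o onto floor
drop 1:c onto {0:o}
drop 2:e onto floor
drop 3:o onto {1:c}
drop 4:c onto {3:o}
drop 5:c onto {4:c}
drop 6:c onto {5:c}
ground layer = {0:o, 2:e}
drop-orders for the pieces not yet dropped (sum over which currently-grounded one goes next):
  1 to go: {2} 1  {6} 1
  2 to go: {2,6} 2  {5,6} 1
  3 to go: {2,5,6} 3  {4,5,6} 1
  4 to go: {2,4,5,6} 4  {3,4,5,6} 1
  5 to go: {1,3,4,5,6} 1  {2,3,4,5,6} 5
  if 0:o drops first: 6 orders
  if 2:e drops first: 1 orders
heap linearizations: 7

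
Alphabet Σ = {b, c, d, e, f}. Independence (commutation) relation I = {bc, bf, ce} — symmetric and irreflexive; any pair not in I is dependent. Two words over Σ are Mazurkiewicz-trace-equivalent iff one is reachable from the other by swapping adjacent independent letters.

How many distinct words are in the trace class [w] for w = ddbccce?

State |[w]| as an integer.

piece 0:d — minimal
piece 1:d rests on {0:d}
piece 2:b rests on {1:d}
piece 3:c rests on {1:d}
piece 4:c rests on {3:c}
piece 5:c rests on {4:c}
piece 6:e rests on {2:b}
minimal pieces: {0:d}
ways to finish when only these pieces remain (= sum over removing one remaining piece with nothing left below it):
  1 left: {5}→1  {6}→1
  2 left: {2,6}→1  {4,5}→1  {5,6}→2
  3 left: {2,5,6}→3  {3,4,5}→1  {4,5,6}→3
  4 left: {2,4,5,6}→6  {3,4,5,6}→4
  5 left: {2,3,4,5,6}→10
  placing 0:d first → 10 extensions

10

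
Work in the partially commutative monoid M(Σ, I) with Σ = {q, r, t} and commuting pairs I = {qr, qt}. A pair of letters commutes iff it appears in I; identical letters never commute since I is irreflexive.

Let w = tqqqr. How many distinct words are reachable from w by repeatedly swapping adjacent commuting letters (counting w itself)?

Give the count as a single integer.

10

#0=t has no predecessor
#1=q has no predecessor
#2=q depends on [1:q]
#3=q depends on [2:q]
#4=r depends on [0:t]
sources: [0:t, 1:q]
N(rest) = Σ N(rest − s) over sources s of rest; N(one piece) = 1:
  size 1 → [3]=1  [4]=1
  size 2 → [0,4]=1  [2,3]=1  [3,4]=2
  size 3 → [0,3,4]=3  [1,2,3]=1  [2,3,4]=3
  first=0(t) contributes 4
  first=1(q) contributes 6
|[w]| = 10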